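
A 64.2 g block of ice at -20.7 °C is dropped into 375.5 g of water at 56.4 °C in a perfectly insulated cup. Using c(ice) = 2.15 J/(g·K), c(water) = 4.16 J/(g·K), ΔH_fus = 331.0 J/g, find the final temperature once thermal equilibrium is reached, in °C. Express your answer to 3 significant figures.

T_f = 35.0 °C

Heat to bring ice to 0 °C and melt it: q₁ = 64.2×2.15×20.7 + 64.2×331.0 = 24107 J
Heat the water can supply cooling to 0 °C: 375.5×4.16×56.4 = 88101.3 J > q₁, so all ice melts.
Energy balance: 375.5×4.16×(56.4 − T) = 24107 + 64.2×4.16×(T − 0)
1562.08(56.4 − T) = 24107 + 267.072 T
88101.3 − 24107 = 1829.152 T
T = 63994.3 / 1829.152 = 34.99 °C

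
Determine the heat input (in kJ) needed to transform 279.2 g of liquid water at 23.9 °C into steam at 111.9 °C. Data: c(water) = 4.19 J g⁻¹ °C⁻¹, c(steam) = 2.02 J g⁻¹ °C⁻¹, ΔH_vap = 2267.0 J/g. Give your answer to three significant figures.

q1 (heat water 23.9→100.0 °C): 279.2 × 4.19 × 76.1 = 89025 J
q2 (vaporize at 100 °C): 279.2 × 2267.0 = 632946 J
q3 (heat steam 100.0→111.9 °C): 279.2 × 2.02 × 11.9 = 6711 J
Total: 89025 + 632946 + 6711 = 728682 J = 729 kJ

q = 729 kJ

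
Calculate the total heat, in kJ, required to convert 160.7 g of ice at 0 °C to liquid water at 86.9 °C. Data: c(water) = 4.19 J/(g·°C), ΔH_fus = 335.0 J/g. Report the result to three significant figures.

q1 (melt at 0 °C): 160.7 × 335.0 = 53835 J
q2 (heat water 0.0→86.9 °C): 160.7 × 4.19 × 86.9 = 58513 J
Total: 53835 + 58513 = 112348 J = 112 kJ

q = 112 kJ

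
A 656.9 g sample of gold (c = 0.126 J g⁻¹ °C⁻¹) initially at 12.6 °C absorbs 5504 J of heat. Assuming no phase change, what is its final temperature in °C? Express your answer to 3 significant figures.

ΔT = q / (m c) = 5504 / (656.9 × 0.126) = 66.50 °C
T_f = 12.6 + 66.50 = 79.10 °C

T_f = 79.1 °C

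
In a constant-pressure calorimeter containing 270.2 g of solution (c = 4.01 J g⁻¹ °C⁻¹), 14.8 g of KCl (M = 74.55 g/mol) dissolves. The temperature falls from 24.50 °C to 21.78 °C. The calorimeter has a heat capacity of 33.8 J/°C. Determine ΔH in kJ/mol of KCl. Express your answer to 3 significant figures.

ΔH = 15.3 kJ/mol

|ΔT| = |21.78 − 24.50| = 2.72 °C
|q_surr| = (270.2 × 4.01 + 33.8) × 2.72 = 1117.302 × 2.72 = 3039 J
n(KCl) = 14.8 / 74.55 = 0.1985 mol
Temperature fell, so q_rxn = +|q_surr| = 3.039 kJ
ΔH = q_rxn / n = 15.31 kJ/mol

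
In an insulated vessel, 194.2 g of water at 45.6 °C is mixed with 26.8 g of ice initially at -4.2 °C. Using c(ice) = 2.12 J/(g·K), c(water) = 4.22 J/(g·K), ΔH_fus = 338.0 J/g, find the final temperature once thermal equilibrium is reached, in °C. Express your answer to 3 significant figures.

Heat to bring ice to 0 °C and melt it: q₁ = 26.8×2.12×4.2 + 26.8×338.0 = 9297.0 J
Heat the water can supply cooling to 0 °C: 194.2×4.22×45.6 = 37370.3 J > q₁, so all ice melts.
Energy balance: 194.2×4.22×(45.6 − T) = 9297.0 + 26.8×4.22×(T − 0)
819.524(45.6 − T) = 9297.0 + 113.096 T
37370.3 − 9297.0 = 932.620 T
T = 28073.3 / 932.620 = 30.10 °C

T_f = 30.1 °C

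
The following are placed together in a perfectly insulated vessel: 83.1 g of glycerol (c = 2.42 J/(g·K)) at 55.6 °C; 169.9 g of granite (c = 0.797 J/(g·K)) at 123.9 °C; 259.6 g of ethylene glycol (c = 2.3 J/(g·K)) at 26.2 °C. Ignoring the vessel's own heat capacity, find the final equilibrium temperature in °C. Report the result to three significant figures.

T_f = 46.7 °C

Σ mᵢcᵢ(T − Tᵢ) = 0  ⇒  T = Σ mᵢcᵢTᵢ / Σ mᵢcᵢ
Σ mᵢcᵢ = 83.1×2.42 + 169.9×0.797 + 259.6×2.3 = 933.5923
Σ mᵢcᵢTᵢ = 201.102×55.6 + 135.4103×123.9 + 597.08×26.2 = 43602
T = 43602 / 933.5923 = 46.70 °C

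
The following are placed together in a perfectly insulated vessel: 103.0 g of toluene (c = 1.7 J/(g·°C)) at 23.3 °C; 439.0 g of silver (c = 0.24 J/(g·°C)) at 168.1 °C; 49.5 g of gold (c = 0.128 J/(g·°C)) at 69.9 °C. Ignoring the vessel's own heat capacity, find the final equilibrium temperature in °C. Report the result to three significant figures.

T_f = 77.5 °C

Σ mᵢcᵢ(T − Tᵢ) = 0  ⇒  T = Σ mᵢcᵢTᵢ / Σ mᵢcᵢ
Σ mᵢcᵢ = 103.0×1.7 + 439.0×0.24 + 49.5×0.128 = 286.796
Σ mᵢcᵢTᵢ = 175.1×23.3 + 105.36×168.1 + 6.336×69.9 = 22234
T = 22234 / 286.796 = 77.53 °C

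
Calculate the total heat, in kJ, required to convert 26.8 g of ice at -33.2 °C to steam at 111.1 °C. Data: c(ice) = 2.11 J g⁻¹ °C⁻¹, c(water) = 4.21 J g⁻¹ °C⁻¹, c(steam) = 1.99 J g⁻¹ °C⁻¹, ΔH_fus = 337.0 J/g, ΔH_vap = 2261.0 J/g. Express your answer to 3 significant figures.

q = 83.4 kJ

q1 (heat ice -33.2→0.0 °C): 26.8 × 2.11 × 33.2 = 1877 J
q2 (melt at 0 °C): 26.8 × 337.0 = 9032 J
q3 (heat water 0.0→100.0 °C): 26.8 × 4.21 × 100.0 = 11283 J
q4 (vaporize at 100 °C): 26.8 × 2261.0 = 60595 J
q5 (heat steam 100.0→111.1 °C): 26.8 × 1.99 × 11.1 = 592 J
Total: 1877 + 9032 + 11283 + 60595 + 592 = 83379 J = 83.4 kJ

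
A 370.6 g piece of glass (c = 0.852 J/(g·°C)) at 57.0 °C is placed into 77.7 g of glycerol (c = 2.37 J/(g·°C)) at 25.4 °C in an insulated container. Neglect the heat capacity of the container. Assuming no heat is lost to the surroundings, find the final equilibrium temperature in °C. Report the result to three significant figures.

T_f = 45.4 °C

Heat lost by glass = heat gained by glycerol.
(370.6)(0.852)(57.0 − T) = (77.7)(2.37)(T − 25.4)
315.7512 (57.0 − T) = 184.149 (T − 25.4)
17998 − 315.7512 T = 184.149 T − 4677.4
22675.4 = 499.9002 T
T = 45.36 °C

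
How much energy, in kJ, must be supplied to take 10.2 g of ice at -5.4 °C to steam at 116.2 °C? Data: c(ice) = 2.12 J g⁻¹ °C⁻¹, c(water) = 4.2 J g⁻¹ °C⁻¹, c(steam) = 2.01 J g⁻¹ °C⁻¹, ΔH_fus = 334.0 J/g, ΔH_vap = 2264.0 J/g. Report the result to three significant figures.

q = 31.2 kJ

q1 (heat ice -5.4→0.0 °C): 10.2 × 2.12 × 5.4 = 117 J
q2 (melt at 0 °C): 10.2 × 334.0 = 3407 J
q3 (heat water 0.0→100.0 °C): 10.2 × 4.2 × 100.0 = 4284 J
q4 (vaporize at 100 °C): 10.2 × 2264.0 = 23093 J
q5 (heat steam 100.0→116.2 °C): 10.2 × 2.01 × 16.2 = 332 J
Total: 117 + 3407 + 4284 + 23093 + 332 = 31233 J = 31.2 kJ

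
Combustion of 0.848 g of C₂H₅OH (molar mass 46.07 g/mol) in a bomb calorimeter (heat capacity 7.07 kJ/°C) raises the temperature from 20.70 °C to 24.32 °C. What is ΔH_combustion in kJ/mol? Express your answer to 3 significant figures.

ΔH = -1390 kJ/mol

ΔT = 24.32 − 20.70 = 3.62 °C
q_cal = C_cal × ΔT = 7.07 × 3.62 = 25.5934 kJ
n = 0.848 / 46.07 = 0.01841 mol
q_rxn = −q_cal = -25.5934 kJ
ΔH = -25.5934 / 0.01841 = -1390 kJ/mol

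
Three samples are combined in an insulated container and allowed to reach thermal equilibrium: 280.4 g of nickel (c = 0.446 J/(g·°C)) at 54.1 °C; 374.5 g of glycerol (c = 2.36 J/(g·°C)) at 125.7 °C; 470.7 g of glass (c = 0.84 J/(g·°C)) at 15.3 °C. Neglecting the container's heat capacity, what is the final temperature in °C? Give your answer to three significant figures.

Σ mᵢcᵢ(T − Tᵢ) = 0  ⇒  T = Σ mᵢcᵢTᵢ / Σ mᵢcᵢ
Σ mᵢcᵢ = 280.4×0.446 + 374.5×2.36 + 470.7×0.84 = 1404.2664
Σ mᵢcᵢTᵢ = 125.0584×54.1 + 883.82×125.7 + 395.388×15.3 = 123910
T = 123910 / 1404.2664 = 88.24 °C

T_f = 88.2 °C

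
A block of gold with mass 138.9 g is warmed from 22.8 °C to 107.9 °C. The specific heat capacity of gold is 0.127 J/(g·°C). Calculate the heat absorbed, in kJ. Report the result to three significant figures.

q = 1.50 kJ

q = m c ΔT = 138.9 × 0.127 × (107.9 − 22.8)
q = 138.9 × 0.127 × 85.1 = 1501 J = 1.50 kJ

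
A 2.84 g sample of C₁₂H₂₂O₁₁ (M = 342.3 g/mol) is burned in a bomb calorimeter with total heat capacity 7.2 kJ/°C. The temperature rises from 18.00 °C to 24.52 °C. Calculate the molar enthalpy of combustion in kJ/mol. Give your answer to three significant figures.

ΔH = -5660 kJ/mol

ΔT = 24.52 − 18.00 = 6.52 °C
q_cal = C_cal × ΔT = 7.2 × 6.52 = 46.944 kJ
n = 2.84 / 342.3 = 0.008297 mol
q_rxn = −q_cal = -46.944 kJ
ΔH = -46.944 / 0.008297 = -5658 kJ/mol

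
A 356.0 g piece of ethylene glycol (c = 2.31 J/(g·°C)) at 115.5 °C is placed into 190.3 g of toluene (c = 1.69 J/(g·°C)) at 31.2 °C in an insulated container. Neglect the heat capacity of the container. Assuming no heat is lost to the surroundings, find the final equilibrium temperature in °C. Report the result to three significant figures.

T_f = 91.8 °C

Heat lost by ethylene glycol = heat gained by toluene.
(356.0)(2.31)(115.5 − T) = (190.3)(1.69)(T − 31.2)
822.36 (115.5 − T) = 321.607 (T − 31.2)
94983 − 822.36 T = 321.607 T − 10034
105017 = 1143.967 T
T = 91.80 °C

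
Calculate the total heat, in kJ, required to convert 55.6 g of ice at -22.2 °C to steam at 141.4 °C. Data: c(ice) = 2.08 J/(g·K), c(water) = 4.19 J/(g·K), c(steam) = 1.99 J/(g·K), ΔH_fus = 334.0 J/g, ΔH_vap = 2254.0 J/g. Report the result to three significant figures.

q1 (heat ice -22.2→0.0 °C): 55.6 × 2.08 × 22.2 = 2567 J
q2 (melt at 0 °C): 55.6 × 334.0 = 18570 J
q3 (heat water 0.0→100.0 °C): 55.6 × 4.19 × 100.0 = 23296 J
q4 (vaporize at 100 °C): 55.6 × 2254.0 = 125322 J
q5 (heat steam 100.0→141.4 °C): 55.6 × 1.99 × 41.4 = 4581 J
Total: 2567 + 18570 + 23296 + 125322 + 4581 = 174336 J = 174 kJ

q = 174 kJ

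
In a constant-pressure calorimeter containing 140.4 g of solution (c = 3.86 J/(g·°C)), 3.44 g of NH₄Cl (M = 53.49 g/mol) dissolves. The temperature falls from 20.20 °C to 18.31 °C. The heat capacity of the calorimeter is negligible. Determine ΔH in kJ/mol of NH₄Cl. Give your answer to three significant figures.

|ΔT| = |18.31 − 20.20| = 1.89 °C
|q_surr| = (140.4 × 3.86) × 1.89 = 541.944 × 1.89 = 1024 J
n(NH₄Cl) = 3.44 / 53.49 = 0.06431 mol
Temperature fell, so q_rxn = +|q_surr| = 1.024 kJ
ΔH = q_rxn / n = 15.92 kJ/mol

ΔH = 15.9 kJ/mol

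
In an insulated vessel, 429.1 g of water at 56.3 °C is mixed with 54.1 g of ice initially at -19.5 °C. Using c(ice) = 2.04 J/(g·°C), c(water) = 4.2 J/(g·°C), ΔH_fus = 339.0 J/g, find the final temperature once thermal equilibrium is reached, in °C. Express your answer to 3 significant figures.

T_f = 39.9 °C

Heat to bring ice to 0 °C and melt it: q₁ = 54.1×2.04×19.5 + 54.1×339.0 = 20492 J
Heat the water can supply cooling to 0 °C: 429.1×4.2×56.3 = 101465 J > q₁, so all ice melts.
Energy balance: 429.1×4.2×(56.3 − T) = 20492 + 54.1×4.2×(T − 0)
1802.22(56.3 − T) = 20492 + 227.22 T
101465 − 20492 = 2029.44 T
T = 80973 / 2029.44 = 39.90 °C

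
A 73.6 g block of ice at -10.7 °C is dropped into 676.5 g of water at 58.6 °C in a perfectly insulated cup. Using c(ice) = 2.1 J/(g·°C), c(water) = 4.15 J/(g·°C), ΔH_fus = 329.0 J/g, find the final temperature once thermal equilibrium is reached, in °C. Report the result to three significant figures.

Heat to bring ice to 0 °C and melt it: q₁ = 73.6×2.1×10.7 + 73.6×329.0 = 25868 J
Heat the water can supply cooling to 0 °C: 676.5×4.15×58.6 = 164518 J > q₁, so all ice melts.
Energy balance: 676.5×4.15×(58.6 − T) = 25868 + 73.6×4.15×(T − 0)
2807.475(58.6 − T) = 25868 + 305.44 T
164518 − 25868 = 3112.915 T
T = 138650 / 3112.915 = 44.54 °C

T_f = 44.5 °C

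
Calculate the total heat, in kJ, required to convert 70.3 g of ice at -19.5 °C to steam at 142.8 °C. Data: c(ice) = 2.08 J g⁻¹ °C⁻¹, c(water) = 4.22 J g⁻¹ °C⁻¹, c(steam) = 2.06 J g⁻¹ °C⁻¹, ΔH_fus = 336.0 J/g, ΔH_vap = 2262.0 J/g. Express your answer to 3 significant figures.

q1 (heat ice -19.5→0.0 °C): 70.3 × 2.08 × 19.5 = 2851 J
q2 (melt at 0 °C): 70.3 × 336.0 = 23621 J
q3 (heat water 0.0→100.0 °C): 70.3 × 4.22 × 100.0 = 29667 J
q4 (vaporize at 100 °C): 70.3 × 2262.0 = 159019 J
q5 (heat steam 100.0→142.8 °C): 70.3 × 2.06 × 42.8 = 6198 J
Total: 2851 + 23621 + 29667 + 159019 + 6198 = 221356 J = 221 kJ

q = 221 kJ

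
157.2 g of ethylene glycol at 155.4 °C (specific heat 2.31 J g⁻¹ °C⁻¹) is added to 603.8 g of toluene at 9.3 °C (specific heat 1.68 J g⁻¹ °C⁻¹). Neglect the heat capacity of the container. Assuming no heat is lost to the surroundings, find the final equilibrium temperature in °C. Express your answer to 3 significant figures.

Heat lost by ethylene glycol = heat gained by toluene.
(157.2)(2.31)(155.4 − T) = (603.8)(1.68)(T − 9.3)
363.132 (155.4 − T) = 1014.384 (T − 9.3)
56431 − 363.132 T = 1014.384 T − 9433.8
65864.8 = 1377.516 T
T = 47.81 °C

T_f = 47.8 °C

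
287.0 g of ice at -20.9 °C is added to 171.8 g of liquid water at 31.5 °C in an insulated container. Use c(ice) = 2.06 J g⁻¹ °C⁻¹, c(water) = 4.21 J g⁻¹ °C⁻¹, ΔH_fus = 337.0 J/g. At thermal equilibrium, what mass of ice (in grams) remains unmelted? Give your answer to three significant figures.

m_ice remaining = 256 g

Heat to warm all ice to 0 °C: 287.0×2.06×20.9 = 12356 J
Heat released by water cooling to 0 °C: 171.8×4.21×31.5 = 22783 J
22783 J < 12356 + 287.0×337.0 = 109075 J, so not all ice melts; final T = 0 °C.
Heat left for melting: 22783 − 12356 = 10427 J
Mass melted = 10427 / 337.0 = 30.94 g
Ice remaining = 287.0 − 30.94 = 256.06 g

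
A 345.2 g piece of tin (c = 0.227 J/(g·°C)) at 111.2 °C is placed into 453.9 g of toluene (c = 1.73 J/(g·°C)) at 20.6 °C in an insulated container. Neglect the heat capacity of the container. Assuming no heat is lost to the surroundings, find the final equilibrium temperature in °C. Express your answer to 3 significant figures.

Heat lost by tin = heat gained by toluene.
(345.2)(0.227)(111.2 − T) = (453.9)(1.73)(T − 20.6)
78.3604 (111.2 − T) = 785.247 (T − 20.6)
8713.7 − 78.3604 T = 785.247 T − 16176
24889.7 = 863.6074 T
T = 28.82 °C

T_f = 28.8 °C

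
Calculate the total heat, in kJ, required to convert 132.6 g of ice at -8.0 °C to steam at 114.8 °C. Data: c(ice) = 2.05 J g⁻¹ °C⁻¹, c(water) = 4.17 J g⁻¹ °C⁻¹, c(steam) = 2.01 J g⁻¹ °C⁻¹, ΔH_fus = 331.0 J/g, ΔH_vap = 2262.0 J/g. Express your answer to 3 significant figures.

q1 (heat ice -8.0→0.0 °C): 132.6 × 2.05 × 8.0 = 2175 J
q2 (melt at 0 °C): 132.6 × 331.0 = 43891 J
q3 (heat water 0.0→100.0 °C): 132.6 × 4.17 × 100.0 = 55294 J
q4 (vaporize at 100 °C): 132.6 × 2262.0 = 299941 J
q5 (heat steam 100.0→114.8 °C): 132.6 × 2.01 × 14.8 = 3945 J
Total: 2175 + 43891 + 55294 + 299941 + 3945 = 405246 J = 405 kJ

q = 405 kJ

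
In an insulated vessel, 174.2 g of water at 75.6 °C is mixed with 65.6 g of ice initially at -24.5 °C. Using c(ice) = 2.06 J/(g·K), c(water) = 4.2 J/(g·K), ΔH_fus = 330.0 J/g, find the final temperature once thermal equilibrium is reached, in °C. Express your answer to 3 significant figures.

T_f = 30.1 °C

Heat to bring ice to 0 °C and melt it: q₁ = 65.6×2.06×24.5 + 65.6×330.0 = 24959 J
Heat the water can supply cooling to 0 °C: 174.2×4.2×75.6 = 55312.0 J > q₁, so all ice melts.
Energy balance: 174.2×4.2×(75.6 − T) = 24959 + 65.6×4.2×(T − 0)
731.64(75.6 − T) = 24959 + 275.52 T
55312.0 − 24959 = 1007.16 T
T = 30353.0 / 1007.16 = 30.14 °C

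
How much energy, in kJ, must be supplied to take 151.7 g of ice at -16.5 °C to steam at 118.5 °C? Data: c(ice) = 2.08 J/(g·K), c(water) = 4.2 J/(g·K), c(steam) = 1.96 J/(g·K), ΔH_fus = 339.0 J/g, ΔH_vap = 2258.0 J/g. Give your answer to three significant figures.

q = 468 kJ

q1 (heat ice -16.5→0.0 °C): 151.7 × 2.08 × 16.5 = 5206 J
q2 (melt at 0 °C): 151.7 × 339.0 = 51426 J
q3 (heat water 0.0→100.0 °C): 151.7 × 4.2 × 100.0 = 63714 J
q4 (vaporize at 100 °C): 151.7 × 2258.0 = 342539 J
q5 (heat steam 100.0→118.5 °C): 151.7 × 1.96 × 18.5 = 5501 J
Total: 5206 + 51426 + 63714 + 342539 + 5501 = 468386 J = 468 kJ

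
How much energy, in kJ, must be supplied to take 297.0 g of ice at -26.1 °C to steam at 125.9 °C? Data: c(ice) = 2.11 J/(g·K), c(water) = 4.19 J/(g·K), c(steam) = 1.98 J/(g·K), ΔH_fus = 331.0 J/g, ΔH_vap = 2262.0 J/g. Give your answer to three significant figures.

q = 926 kJ

q1 (heat ice -26.1→0.0 °C): 297.0 × 2.11 × 26.1 = 16356 J
q2 (melt at 0 °C): 297.0 × 331.0 = 98307 J
q3 (heat water 0.0→100.0 °C): 297.0 × 4.19 × 100.0 = 124443 J
q4 (vaporize at 100 °C): 297.0 × 2262.0 = 671814 J
q5 (heat steam 100.0→125.9 °C): 297.0 × 1.98 × 25.9 = 15231 J
Total: 16356 + 98307 + 124443 + 671814 + 15231 = 926151 J = 926 kJ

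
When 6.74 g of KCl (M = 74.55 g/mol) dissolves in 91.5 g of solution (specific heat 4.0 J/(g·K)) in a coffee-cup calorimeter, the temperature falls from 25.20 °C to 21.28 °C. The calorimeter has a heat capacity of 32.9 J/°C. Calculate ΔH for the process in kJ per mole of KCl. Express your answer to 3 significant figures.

|ΔT| = |21.28 − 25.20| = 3.92 °C
|q_surr| = (91.5 × 4.0 + 32.9) × 3.92 = 398.9 × 3.92 = 1564 J
n(KCl) = 6.74 / 74.55 = 0.09041 mol
Temperature fell, so q_rxn = +|q_surr| = 1.564 kJ
ΔH = q_rxn / n = 17.30 kJ/mol

ΔH = 17.3 kJ/mol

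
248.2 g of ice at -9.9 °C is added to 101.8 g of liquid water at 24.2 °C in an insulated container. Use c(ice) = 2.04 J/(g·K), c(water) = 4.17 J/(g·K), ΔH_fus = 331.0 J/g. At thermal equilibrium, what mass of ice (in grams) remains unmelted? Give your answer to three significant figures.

Heat to warm all ice to 0 °C: 248.2×2.04×9.9 = 5012.6 J
Heat released by water cooling to 0 °C: 101.8×4.17×24.2 = 10273 J
10273 J < 5012.6 + 248.2×331.0 = 87166.8 J, so not all ice melts; final T = 0 °C.
Heat left for melting: 10273 − 5012.6 = 5260.4 J
Mass melted = 5260.4 / 331.0 = 15.89 g
Ice remaining = 248.2 − 15.89 = 232.31 g

m_ice remaining = 232 g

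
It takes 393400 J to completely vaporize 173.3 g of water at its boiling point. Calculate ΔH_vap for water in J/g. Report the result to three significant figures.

ΔH_vap = q / m = 393400 / 173.3 = 2270 J/g

ΔH_vap = 2270 J/g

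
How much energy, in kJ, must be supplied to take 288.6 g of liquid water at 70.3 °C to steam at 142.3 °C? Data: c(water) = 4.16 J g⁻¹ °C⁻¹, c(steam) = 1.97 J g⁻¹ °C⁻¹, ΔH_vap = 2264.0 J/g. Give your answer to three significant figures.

q1 (heat water 70.3→100.0 °C): 288.6 × 4.16 × 29.7 = 35657 J
q2 (vaporize at 100 °C): 288.6 × 2264.0 = 653390 J
q3 (heat steam 100.0→142.3 °C): 288.6 × 1.97 × 42.3 = 24049 J
Total: 35657 + 653390 + 24049 = 713096 J = 713 kJ

q = 713 kJ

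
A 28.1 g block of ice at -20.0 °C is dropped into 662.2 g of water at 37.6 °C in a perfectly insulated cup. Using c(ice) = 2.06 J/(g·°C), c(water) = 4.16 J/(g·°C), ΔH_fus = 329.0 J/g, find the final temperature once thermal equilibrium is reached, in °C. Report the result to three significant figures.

T_f = 32.4 °C

Heat to bring ice to 0 °C and melt it: q₁ = 28.1×2.06×20.0 + 28.1×329.0 = 10403 J
Heat the water can supply cooling to 0 °C: 662.2×4.16×37.6 = 103579 J > q₁, so all ice melts.
Energy balance: 662.2×4.16×(37.6 − T) = 10403 + 28.1×4.16×(T − 0)
2754.752(37.6 − T) = 10403 + 116.896 T
103579 − 10403 = 2871.648 T
T = 93176 / 2871.648 = 32.447 °C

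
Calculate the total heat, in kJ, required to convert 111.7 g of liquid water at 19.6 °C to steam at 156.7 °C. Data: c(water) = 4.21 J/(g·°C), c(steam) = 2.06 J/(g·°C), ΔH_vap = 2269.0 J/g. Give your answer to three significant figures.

q1 (heat water 19.6→100.0 °C): 111.7 × 4.21 × 80.4 = 37809 J
q2 (vaporize at 100 °C): 111.7 × 2269.0 = 253447 J
q3 (heat steam 100.0→156.7 °C): 111.7 × 2.06 × 56.7 = 13047 J
Total: 37809 + 253447 + 13047 = 304303 J = 304 kJ

q = 304 kJ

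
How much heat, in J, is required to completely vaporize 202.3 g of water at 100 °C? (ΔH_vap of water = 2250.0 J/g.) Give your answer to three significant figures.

q = m × ΔH_vap = 202.3 × 2250.0 = 455200 J

q = 455000 J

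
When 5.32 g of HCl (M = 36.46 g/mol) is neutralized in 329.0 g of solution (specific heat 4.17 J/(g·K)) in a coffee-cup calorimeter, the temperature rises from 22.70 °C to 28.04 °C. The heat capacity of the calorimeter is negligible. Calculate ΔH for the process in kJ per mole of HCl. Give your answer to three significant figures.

ΔH = -50.2 kJ/mol

|ΔT| = |28.04 − 22.70| = 5.34 °C
|q_surr| = (329.0 × 4.17) × 5.34 = 1371.93 × 5.34 = 7326 J
n(HCl) = 5.32 / 36.46 = 0.1459 mol
Temperature rose, so q_rxn = −|q_surr| = -7.326 kJ
ΔH = q_rxn / n = -50.21 kJ/mol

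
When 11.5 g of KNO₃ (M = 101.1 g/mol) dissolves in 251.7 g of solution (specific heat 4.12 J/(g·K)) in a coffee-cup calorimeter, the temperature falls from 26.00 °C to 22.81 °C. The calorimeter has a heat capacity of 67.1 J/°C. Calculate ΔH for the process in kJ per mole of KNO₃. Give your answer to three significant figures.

|ΔT| = |22.81 − 26.00| = 3.19 °C
|q_surr| = (251.7 × 4.12 + 67.1) × 3.19 = 1104.104 × 3.19 = 3522 J
n(KNO₃) = 11.5 / 101.1 = 0.1137 mol
Temperature fell, so q_rxn = +|q_surr| = 3.522 kJ
ΔH = q_rxn / n = 30.98 kJ/mol

ΔH = 31.0 kJ/mol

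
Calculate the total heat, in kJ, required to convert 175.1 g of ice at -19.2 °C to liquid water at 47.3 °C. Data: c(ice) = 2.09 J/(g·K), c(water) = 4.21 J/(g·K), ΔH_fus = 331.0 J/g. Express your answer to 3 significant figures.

q = 99.9 kJ

q1 (heat ice -19.2→0.0 °C): 175.1 × 2.09 × 19.2 = 7026 J
q2 (melt at 0 °C): 175.1 × 331.0 = 57958 J
q3 (heat water 0.0→47.3 °C): 175.1 × 4.21 × 47.3 = 34868 J
Total: 7026 + 57958 + 34868 = 99852 J = 99.9 kJ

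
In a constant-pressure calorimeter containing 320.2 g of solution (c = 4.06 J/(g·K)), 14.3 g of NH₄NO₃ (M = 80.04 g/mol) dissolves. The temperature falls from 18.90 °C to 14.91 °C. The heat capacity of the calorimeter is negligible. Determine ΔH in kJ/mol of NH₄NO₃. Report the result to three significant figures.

ΔH = 29.0 kJ/mol

|ΔT| = |14.91 − 18.90| = 3.99 °C
|q_surr| = (320.2 × 4.06) × 3.99 = 1300.012 × 3.99 = 5187 J
n(NH₄NO₃) = 14.3 / 80.04 = 0.1787 mol
Temperature fell, so q_rxn = +|q_surr| = 5.187 kJ
ΔH = q_rxn / n = 29.03 kJ/mol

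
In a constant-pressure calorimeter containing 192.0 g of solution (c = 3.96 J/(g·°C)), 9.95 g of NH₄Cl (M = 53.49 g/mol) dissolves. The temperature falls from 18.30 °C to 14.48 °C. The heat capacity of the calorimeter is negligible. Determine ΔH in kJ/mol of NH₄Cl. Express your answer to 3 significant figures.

ΔH = 15.6 kJ/mol

|ΔT| = |14.48 − 18.30| = 3.82 °C
|q_surr| = (192.0 × 3.96) × 3.82 = 760.32 × 3.82 = 2904 J
n(NH₄Cl) = 9.95 / 53.49 = 0.1860 mol
Temperature fell, so q_rxn = +|q_surr| = 2.904 kJ
ΔH = q_rxn / n = 15.61 kJ/mol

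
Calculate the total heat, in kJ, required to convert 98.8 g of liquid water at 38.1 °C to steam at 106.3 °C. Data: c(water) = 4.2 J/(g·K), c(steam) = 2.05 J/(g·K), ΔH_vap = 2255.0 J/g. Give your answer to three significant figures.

q1 (heat water 38.1→100.0 °C): 98.8 × 4.2 × 61.9 = 25686 J
q2 (vaporize at 100 °C): 98.8 × 2255.0 = 222794 J
q3 (heat steam 100.0→106.3 °C): 98.8 × 2.05 × 6.3 = 1276 J
Total: 25686 + 222794 + 1276 = 249756 J = 250 kJ

q = 250 kJ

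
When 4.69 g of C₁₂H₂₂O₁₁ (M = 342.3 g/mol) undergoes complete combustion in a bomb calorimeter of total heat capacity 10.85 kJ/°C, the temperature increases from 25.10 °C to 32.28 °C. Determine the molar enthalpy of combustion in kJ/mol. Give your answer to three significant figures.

ΔH = -5690 kJ/mol

ΔT = 32.28 − 25.10 = 7.18 °C
q_cal = C_cal × ΔT = 10.85 × 7.18 = 77.903 kJ
n = 4.69 / 342.3 = 0.01370 mol
q_rxn = −q_cal = -77.903 kJ
ΔH = -77.903 / 0.01370 = -5686 kJ/mol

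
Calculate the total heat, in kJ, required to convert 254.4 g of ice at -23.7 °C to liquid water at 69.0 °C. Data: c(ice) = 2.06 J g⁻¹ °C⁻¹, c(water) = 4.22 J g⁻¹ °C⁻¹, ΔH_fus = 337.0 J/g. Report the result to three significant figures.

q1 (heat ice -23.7→0.0 °C): 254.4 × 2.06 × 23.7 = 12420 J
q2 (melt at 0 °C): 254.4 × 337.0 = 85733 J
q3 (heat water 0.0→69.0 °C): 254.4 × 4.22 × 69.0 = 74076 J
Total: 12420 + 85733 + 74076 = 172229 J = 172 kJ

q = 172 kJ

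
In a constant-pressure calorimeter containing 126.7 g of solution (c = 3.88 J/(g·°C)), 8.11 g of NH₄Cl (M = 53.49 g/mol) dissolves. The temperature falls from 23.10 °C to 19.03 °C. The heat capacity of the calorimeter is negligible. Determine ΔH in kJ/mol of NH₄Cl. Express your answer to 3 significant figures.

|ΔT| = |19.03 − 23.10| = 4.07 °C
|q_surr| = (126.7 × 3.88) × 4.07 = 491.596 × 4.07 = 2001 J
n(NH₄Cl) = 8.11 / 53.49 = 0.1516 mol
Temperature fell, so q_rxn = +|q_surr| = 2.001 kJ
ΔH = q_rxn / n = 13.20 kJ/mol

ΔH = 13.2 kJ/mol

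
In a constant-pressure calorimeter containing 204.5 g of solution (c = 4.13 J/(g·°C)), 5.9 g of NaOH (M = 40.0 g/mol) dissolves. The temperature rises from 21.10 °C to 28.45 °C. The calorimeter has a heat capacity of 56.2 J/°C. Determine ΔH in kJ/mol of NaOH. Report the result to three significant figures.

ΔH = -44.9 kJ/mol

|ΔT| = |28.45 − 21.10| = 7.35 °C
|q_surr| = (204.5 × 4.13 + 56.2) × 7.35 = 900.785 × 7.35 = 6621 J
n(NaOH) = 5.9 / 40.0 = 0.1475 mol
Temperature rose, so q_rxn = −|q_surr| = -6.621 kJ
ΔH = q_rxn / n = -44.89 kJ/mol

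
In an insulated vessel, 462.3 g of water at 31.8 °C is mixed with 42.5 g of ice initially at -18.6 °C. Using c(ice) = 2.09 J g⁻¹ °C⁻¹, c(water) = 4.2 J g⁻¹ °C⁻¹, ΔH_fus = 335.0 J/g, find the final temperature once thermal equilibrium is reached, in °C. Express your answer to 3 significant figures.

Heat to bring ice to 0 °C and melt it: q₁ = 42.5×2.09×18.6 + 42.5×335.0 = 15890 J
Heat the water can supply cooling to 0 °C: 462.3×4.2×31.8 = 61744.8 J > q₁, so all ice melts.
Energy balance: 462.3×4.2×(31.8 − T) = 15890 + 42.5×4.2×(T − 0)
1941.66(31.8 − T) = 15890 + 178.5 T
61744.8 − 15890 = 2120.16 T
T = 45854.8 / 2120.16 = 21.63 °C

T_f = 21.6 °C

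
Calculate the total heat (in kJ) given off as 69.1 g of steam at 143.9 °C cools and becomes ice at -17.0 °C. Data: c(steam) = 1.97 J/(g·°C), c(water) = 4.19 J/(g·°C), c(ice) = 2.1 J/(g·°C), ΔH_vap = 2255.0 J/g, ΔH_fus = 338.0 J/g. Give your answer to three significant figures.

q = 217 kJ

q1 (cool steam 143.9→100 °C): 69.1 × 1.97 × 43.9 = 5976 J
q2 (condense at 100 °C): 69.1 × 2255.0 = 155821 J
q3 (cool water 100→0 °C): 69.1 × 4.19 × 100.0 = 28953 J
q4 (freeze at 0 °C): 69.1 × 338.0 = 23356 J
q5 (cool ice 0→-17.0 °C): 69.1 × 2.1 × 17.0 = 2467 J
Total: 5976 + 155821 + 28953 + 23356 + 2467 = 216573 J = 217 kJ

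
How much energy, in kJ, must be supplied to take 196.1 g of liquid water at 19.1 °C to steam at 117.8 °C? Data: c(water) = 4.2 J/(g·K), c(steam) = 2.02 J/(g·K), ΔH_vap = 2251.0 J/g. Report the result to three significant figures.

q1 (heat water 19.1→100.0 °C): 196.1 × 4.2 × 80.9 = 66631 J
q2 (vaporize at 100 °C): 196.1 × 2251.0 = 441421 J
q3 (heat steam 100.0→117.8 °C): 196.1 × 2.02 × 17.8 = 7051 J
Total: 66631 + 441421 + 7051 = 515103 J = 515 kJ

q = 515 kJ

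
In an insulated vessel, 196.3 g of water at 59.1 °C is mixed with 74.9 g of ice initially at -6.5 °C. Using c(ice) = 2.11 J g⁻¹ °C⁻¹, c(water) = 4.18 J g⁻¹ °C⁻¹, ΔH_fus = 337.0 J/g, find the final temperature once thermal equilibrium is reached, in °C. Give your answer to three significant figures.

Heat to bring ice to 0 °C and melt it: q₁ = 74.9×2.11×6.5 + 74.9×337.0 = 26269 J
Heat the water can supply cooling to 0 °C: 196.3×4.18×59.1 = 48493.6 J > q₁, so all ice melts.
Energy balance: 196.3×4.18×(59.1 − T) = 26269 + 74.9×4.18×(T − 0)
820.534(59.1 − T) = 26269 + 313.082 T
48493.6 − 26269 = 1133.616 T
T = 22224.6 / 1133.616 = 19.61 °C

T_f = 19.6 °C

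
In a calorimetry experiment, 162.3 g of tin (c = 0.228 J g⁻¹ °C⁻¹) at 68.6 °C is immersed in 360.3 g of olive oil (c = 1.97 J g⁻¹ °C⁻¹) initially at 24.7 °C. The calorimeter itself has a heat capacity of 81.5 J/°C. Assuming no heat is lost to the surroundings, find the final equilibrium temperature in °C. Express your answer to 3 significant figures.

Heat lost by tin = heat gained by olive oil + calorimeter.
(162.3)(0.228)(68.6 − T) = [(360.3)(1.97) + 81.5](T − 24.7)
37.0044 (68.6 − T) = 791.291 (T − 24.7)
2538.5 − 37.0044 T = 791.291 T − 19545
22083.5 = 828.2954 T
T = 26.66 °C

T_f = 26.7 °C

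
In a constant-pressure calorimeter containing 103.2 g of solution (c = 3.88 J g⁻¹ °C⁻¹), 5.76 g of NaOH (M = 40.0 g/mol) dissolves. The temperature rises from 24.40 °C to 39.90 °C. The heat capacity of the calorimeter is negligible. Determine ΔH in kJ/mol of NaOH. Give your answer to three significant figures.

ΔH = -43.1 kJ/mol

|ΔT| = |39.90 − 24.40| = 15.50 °C
|q_surr| = (103.2 × 3.88) × 15.50 = 400.416 × 15.50 = 6206 J
n(NaOH) = 5.76 / 40.0 = 0.1440 mol
Temperature rose, so q_rxn = −|q_surr| = -6.206 kJ
ΔH = q_rxn / n = -43.10 kJ/mol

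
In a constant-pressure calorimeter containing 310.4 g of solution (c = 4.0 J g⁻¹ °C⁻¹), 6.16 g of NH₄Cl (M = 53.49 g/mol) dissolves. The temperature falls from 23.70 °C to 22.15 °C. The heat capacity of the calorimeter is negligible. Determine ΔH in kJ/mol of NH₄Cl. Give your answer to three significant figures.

ΔH = 16.7 kJ/mol

|ΔT| = |22.15 − 23.70| = 1.55 °C
|q_surr| = (310.4 × 4.0) × 1.55 = 1241.6 × 1.55 = 1924 J
n(NH₄Cl) = 6.16 / 53.49 = 0.1152 mol
Temperature fell, so q_rxn = +|q_surr| = 1.924 kJ
ΔH = q_rxn / n = 16.70 kJ/mol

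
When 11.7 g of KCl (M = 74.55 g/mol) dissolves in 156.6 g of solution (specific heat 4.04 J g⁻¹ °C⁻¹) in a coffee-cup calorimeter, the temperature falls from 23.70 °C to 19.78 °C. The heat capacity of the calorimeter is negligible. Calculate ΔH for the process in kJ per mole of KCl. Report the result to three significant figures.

|ΔT| = |19.78 − 23.70| = 3.92 °C
|q_surr| = (156.6 × 4.04) × 3.92 = 632.664 × 3.92 = 2480 J
n(KCl) = 11.7 / 74.55 = 0.1569 mol
Temperature fell, so q_rxn = +|q_surr| = 2.480 kJ
ΔH = q_rxn / n = 15.81 kJ/mol

ΔH = 15.8 kJ/mol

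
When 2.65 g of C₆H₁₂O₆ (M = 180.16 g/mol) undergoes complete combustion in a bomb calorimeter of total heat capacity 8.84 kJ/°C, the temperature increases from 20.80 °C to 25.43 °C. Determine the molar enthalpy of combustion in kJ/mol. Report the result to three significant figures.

ΔT = 25.43 − 20.80 = 4.63 °C
q_cal = C_cal × ΔT = 8.84 × 4.63 = 40.9292 kJ
n = 2.65 / 180.16 = 0.01471 mol
q_rxn = −q_cal = -40.9292 kJ
ΔH = -40.9292 / 0.01471 = -2782 kJ/mol

ΔH = -2780 kJ/mol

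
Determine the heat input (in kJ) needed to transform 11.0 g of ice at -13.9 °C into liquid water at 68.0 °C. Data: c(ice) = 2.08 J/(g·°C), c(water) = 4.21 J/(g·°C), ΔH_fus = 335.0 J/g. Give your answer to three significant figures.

q1 (heat ice -13.9→0.0 °C): 11.0 × 2.08 × 13.9 = 318 J
q2 (melt at 0 °C): 11.0 × 335.0 = 3685 J
q3 (heat water 0.0→68.0 °C): 11.0 × 4.21 × 68.0 = 3149 J
Total: 318 + 3685 + 3149 = 7152 J = 7.15 kJ

q = 7.15 kJ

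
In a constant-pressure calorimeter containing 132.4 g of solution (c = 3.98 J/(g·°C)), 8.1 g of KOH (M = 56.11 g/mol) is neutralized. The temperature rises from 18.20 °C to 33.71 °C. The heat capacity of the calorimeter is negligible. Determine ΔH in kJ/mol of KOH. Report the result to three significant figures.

|ΔT| = |33.71 − 18.20| = 15.51 °C
|q_surr| = (132.4 × 3.98) × 15.51 = 526.952 × 15.51 = 8173 J
n(KOH) = 8.1 / 56.11 = 0.1444 mol
Temperature rose, so q_rxn = −|q_surr| = -8.173 kJ
ΔH = q_rxn / n = -56.60 kJ/mol

ΔH = -56.6 kJ/mol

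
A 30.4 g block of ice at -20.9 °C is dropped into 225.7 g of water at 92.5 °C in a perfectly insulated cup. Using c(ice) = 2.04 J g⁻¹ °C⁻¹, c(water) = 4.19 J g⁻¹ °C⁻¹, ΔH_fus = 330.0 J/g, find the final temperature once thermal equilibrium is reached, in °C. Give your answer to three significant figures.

Heat to bring ice to 0 °C and melt it: q₁ = 30.4×2.04×20.9 + 30.4×330.0 = 11328 J
Heat the water can supply cooling to 0 °C: 225.7×4.19×92.5 = 87475.7 J > q₁, so all ice melts.
Energy balance: 225.7×4.19×(92.5 − T) = 11328 + 30.4×4.19×(T − 0)
945.683(92.5 − T) = 11328 + 127.376 T
87475.7 − 11328 = 1073.059 T
T = 76147.7 / 1073.059 = 70.96 °C

T_f = 71.0 °C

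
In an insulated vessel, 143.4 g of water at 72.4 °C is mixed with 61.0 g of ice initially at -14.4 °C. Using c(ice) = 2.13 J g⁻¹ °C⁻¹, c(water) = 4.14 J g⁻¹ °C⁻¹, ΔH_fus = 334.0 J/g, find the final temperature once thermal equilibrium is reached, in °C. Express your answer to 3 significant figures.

Heat to bring ice to 0 °C and melt it: q₁ = 61.0×2.13×14.4 + 61.0×334.0 = 22245 J
Heat the water can supply cooling to 0 °C: 143.4×4.14×72.4 = 42982.1 J > q₁, so all ice melts.
Energy balance: 143.4×4.14×(72.4 − T) = 22245 + 61.0×4.14×(T − 0)
593.676(72.4 − T) = 22245 + 252.54 T
42982.1 − 22245 = 846.216 T
T = 20737.1 / 846.216 = 24.51 °C

T_f = 24.5 °C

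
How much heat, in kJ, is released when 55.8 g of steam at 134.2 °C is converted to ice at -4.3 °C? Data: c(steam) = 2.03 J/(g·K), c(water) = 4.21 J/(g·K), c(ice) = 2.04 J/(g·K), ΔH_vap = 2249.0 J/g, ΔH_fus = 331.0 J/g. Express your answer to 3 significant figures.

q1 (cool steam 134.2→100 °C): 55.8 × 2.03 × 34.2 = 3874 J
q2 (condense at 100 °C): 55.8 × 2249.0 = 125494 J
q3 (cool water 100→0 °C): 55.8 × 4.21 × 100.0 = 23492 J
q4 (freeze at 0 °C): 55.8 × 331.0 = 18470 J
q5 (cool ice 0→-4.3 °C): 55.8 × 2.04 × 4.3 = 489 J
Total: 3874 + 125494 + 23492 + 18470 + 489 = 171819 J = 172 kJ

q = 172 kJ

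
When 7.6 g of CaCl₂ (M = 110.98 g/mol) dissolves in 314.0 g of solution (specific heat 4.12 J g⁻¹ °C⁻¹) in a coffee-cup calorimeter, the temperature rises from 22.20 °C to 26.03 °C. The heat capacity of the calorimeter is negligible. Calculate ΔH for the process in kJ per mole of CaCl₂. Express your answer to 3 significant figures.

|ΔT| = |26.03 − 22.20| = 3.83 °C
|q_surr| = (314.0 × 4.12) × 3.83 = 1293.68 × 3.83 = 4955 J
n(CaCl₂) = 7.6 / 110.98 = 0.06848 mol
Temperature rose, so q_rxn = −|q_surr| = -4.955 kJ
ΔH = q_rxn / n = -72.36 kJ/mol

ΔH = -72.4 kJ/mol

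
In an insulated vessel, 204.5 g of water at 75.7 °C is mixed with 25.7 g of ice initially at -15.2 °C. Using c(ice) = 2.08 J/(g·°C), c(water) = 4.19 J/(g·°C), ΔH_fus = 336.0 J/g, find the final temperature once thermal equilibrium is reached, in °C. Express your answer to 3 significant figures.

Heat to bring ice to 0 °C and melt it: q₁ = 25.7×2.08×15.2 + 25.7×336.0 = 9447.7 J
Heat the water can supply cooling to 0 °C: 204.5×4.19×75.7 = 64863.9 J > q₁, so all ice melts.
Energy balance: 204.5×4.19×(75.7 − T) = 9447.7 + 25.7×4.19×(T − 0)
856.855(75.7 − T) = 9447.7 + 107.683 T
64863.9 − 9447.7 = 964.538 T
T = 55416.2 / 964.538 = 57.45 °C

T_f = 57.5 °C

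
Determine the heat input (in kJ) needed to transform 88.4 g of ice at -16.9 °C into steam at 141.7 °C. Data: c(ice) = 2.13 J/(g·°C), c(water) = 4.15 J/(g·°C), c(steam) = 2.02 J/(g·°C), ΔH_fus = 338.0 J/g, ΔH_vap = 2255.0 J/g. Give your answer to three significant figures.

q = 277 kJ

q1 (heat ice -16.9→0.0 °C): 88.4 × 2.13 × 16.9 = 3182 J
q2 (melt at 0 °C): 88.4 × 338.0 = 29879 J
q3 (heat water 0.0→100.0 °C): 88.4 × 4.15 × 100.0 = 36686 J
q4 (vaporize at 100 °C): 88.4 × 2255.0 = 199342 J
q5 (heat steam 100.0→141.7 °C): 88.4 × 2.02 × 41.7 = 7446 J
Total: 3182 + 29879 + 36686 + 199342 + 7446 = 276535 J = 277 kJ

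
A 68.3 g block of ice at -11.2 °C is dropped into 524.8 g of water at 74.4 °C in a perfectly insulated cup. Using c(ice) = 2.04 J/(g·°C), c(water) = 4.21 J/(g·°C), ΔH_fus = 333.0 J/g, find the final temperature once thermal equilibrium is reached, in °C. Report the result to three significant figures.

T_f = 56.1 °C

Heat to bring ice to 0 °C and melt it: q₁ = 68.3×2.04×11.2 + 68.3×333.0 = 24304 J
Heat the water can supply cooling to 0 °C: 524.8×4.21×74.4 = 164380 J > q₁, so all ice melts.
Energy balance: 524.8×4.21×(74.4 − T) = 24304 + 68.3×4.21×(T − 0)
2209.408(74.4 − T) = 24304 + 287.543 T
164380 − 24304 = 2496.951 T
T = 140076 / 2496.951 = 56.10 °C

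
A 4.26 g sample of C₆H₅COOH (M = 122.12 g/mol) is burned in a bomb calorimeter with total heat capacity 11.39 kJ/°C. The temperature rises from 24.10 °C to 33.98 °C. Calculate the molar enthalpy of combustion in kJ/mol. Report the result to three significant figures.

ΔH = -3230 kJ/mol

ΔT = 33.98 − 24.10 = 9.88 °C
q_cal = C_cal × ΔT = 11.39 × 9.88 = 112.5332 kJ
n = 4.26 / 122.12 = 0.03488 mol
q_rxn = −q_cal = -112.5332 kJ
ΔH = -112.5332 / 0.03488 = -3226 kJ/mol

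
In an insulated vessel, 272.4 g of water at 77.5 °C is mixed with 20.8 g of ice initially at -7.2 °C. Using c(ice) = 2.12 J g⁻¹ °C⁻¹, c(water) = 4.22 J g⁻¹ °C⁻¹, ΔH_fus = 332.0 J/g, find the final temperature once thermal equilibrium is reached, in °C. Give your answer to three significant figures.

Heat to bring ice to 0 °C and melt it: q₁ = 20.8×2.12×7.2 + 20.8×332.0 = 7223.1 J
Heat the water can supply cooling to 0 °C: 272.4×4.22×77.5 = 89088.4 J > q₁, so all ice melts.
Energy balance: 272.4×4.22×(77.5 − T) = 7223.1 + 20.8×4.22×(T − 0)
1149.528(77.5 − T) = 7223.1 + 87.776 T
89088.4 − 7223.1 = 1237.304 T
T = 81865.3 / 1237.304 = 66.16 °C

T_f = 66.2 °C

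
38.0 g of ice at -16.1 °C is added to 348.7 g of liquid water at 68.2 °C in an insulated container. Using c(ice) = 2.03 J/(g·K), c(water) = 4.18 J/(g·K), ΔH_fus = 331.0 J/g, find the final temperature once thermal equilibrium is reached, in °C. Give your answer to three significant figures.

Heat to bring ice to 0 °C and melt it: q₁ = 38.0×2.03×16.1 + 38.0×331.0 = 13820 J
Heat the water can supply cooling to 0 °C: 348.7×4.18×68.2 = 99406.0 J > q₁, so all ice melts.
Energy balance: 348.7×4.18×(68.2 − T) = 13820 + 38.0×4.18×(T − 0)
1457.566(68.2 − T) = 13820 + 158.84 T
99406.0 − 13820 = 1616.406 T
T = 85586.0 / 1616.406 = 52.948 °C

T_f = 52.9 °C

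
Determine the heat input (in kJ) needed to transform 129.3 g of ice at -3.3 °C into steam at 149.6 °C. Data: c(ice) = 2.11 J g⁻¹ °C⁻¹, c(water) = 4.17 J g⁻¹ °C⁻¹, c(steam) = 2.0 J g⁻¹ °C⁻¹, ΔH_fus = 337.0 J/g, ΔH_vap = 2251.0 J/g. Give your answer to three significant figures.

q = 402 kJ

q1 (heat ice -3.3→0.0 °C): 129.3 × 2.11 × 3.3 = 900 J
q2 (melt at 0 °C): 129.3 × 337.0 = 43574 J
q3 (heat water 0.0→100.0 °C): 129.3 × 4.17 × 100.0 = 53918 J
q4 (vaporize at 100 °C): 129.3 × 2251.0 = 291054 J
q5 (heat steam 100.0→149.6 °C): 129.3 × 2.0 × 49.6 = 12827 J
Total: 900 + 43574 + 53918 + 291054 + 12827 = 402273 J = 402 kJ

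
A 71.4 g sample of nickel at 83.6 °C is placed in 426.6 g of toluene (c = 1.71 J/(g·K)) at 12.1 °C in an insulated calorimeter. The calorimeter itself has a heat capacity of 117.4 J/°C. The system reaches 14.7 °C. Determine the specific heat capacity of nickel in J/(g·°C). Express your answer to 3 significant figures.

c = 0.448 J/(g·°C)

q_gained = (426.6 × 1.71 + 117.4) × (14.7 − 12.1) = 2202 J
q_lost = 71.4 × c × (83.6 − 14.7) = 4919.46 c
Set equal: c = 2202 / 4919.46 = 0.448 J/(g·°C)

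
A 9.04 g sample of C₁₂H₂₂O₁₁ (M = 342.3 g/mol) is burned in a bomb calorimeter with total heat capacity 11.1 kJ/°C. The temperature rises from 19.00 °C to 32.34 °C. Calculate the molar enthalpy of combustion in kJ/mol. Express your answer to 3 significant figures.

ΔT = 32.34 − 19.00 = 13.34 °C
q_cal = C_cal × ΔT = 11.1 × 13.34 = 148.074 kJ
n = 9.04 / 342.3 = 0.02641 mol
q_rxn = −q_cal = -148.074 kJ
ΔH = -148.074 / 0.02641 = -5607 kJ/mol

ΔH = -5610 kJ/mol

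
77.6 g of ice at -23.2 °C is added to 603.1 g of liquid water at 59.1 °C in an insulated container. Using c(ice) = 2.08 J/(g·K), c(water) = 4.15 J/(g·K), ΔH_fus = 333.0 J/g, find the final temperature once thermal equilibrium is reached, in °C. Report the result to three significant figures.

T_f = 41.9 °C

Heat to bring ice to 0 °C and melt it: q₁ = 77.6×2.08×23.2 + 77.6×333.0 = 29585 J
Heat the water can supply cooling to 0 °C: 603.1×4.15×59.1 = 147919 J > q₁, so all ice melts.
Energy balance: 603.1×4.15×(59.1 − T) = 29585 + 77.6×4.15×(T − 0)
2502.865(59.1 − T) = 29585 + 322.04 T
147919 − 29585 = 2824.905 T
T = 118334 / 2824.905 = 41.89 °C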